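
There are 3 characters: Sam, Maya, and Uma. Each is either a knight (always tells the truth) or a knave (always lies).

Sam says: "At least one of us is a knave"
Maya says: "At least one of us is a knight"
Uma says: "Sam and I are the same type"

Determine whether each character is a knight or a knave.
Sam is a knight.
Maya is a knight.
Uma is a knave.

Verification:
- Sam (knight) says "At least one of us is a knave" - this is TRUE because Uma is a knave.
- Maya (knight) says "At least one of us is a knight" - this is TRUE because Sam and Maya are knights.
- Uma (knave) says "Sam and I are the same type" - this is FALSE (a lie) because Uma is a knave and Sam is a knight.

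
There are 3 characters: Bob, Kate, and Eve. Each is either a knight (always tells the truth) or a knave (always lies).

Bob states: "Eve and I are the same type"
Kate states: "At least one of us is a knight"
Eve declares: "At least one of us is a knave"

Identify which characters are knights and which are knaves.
Bob is a knave.
Kate is a knight.
Eve is a knight.

Verification:
- Bob (knave) says "Eve and I are the same type" - this is FALSE (a lie) because Bob is a knave and Eve is a knight.
- Kate (knight) says "At least one of us is a knight" - this is TRUE because Kate and Eve are knights.
- Eve (knight) says "At least one of us is a knave" - this is TRUE because Bob is a knave.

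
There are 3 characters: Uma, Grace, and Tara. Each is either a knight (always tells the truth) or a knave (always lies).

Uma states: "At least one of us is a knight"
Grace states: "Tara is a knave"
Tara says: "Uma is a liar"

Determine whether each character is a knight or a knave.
Uma is a knight.
Grace is a knight.
Tara is a knave.

Verification:
- Uma (knight) says "At least one of us is a knight" - this is TRUE because Uma and Grace are knights.
- Grace (knight) says "Tara is a knave" - this is TRUE because Tara is a knave.
- Tara (knave) says "Uma is a liar" - this is FALSE (a lie) because Uma is a knight.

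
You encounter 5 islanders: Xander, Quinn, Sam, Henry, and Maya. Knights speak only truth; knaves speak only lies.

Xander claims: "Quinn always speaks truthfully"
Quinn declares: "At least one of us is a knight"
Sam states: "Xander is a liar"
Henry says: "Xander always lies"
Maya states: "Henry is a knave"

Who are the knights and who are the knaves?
Xander is a knight.
Quinn is a knight.
Sam is a knave.
Henry is a knave.
Maya is a knight.

Verification:
- Xander (knight) says "Quinn always speaks truthfully" - this is TRUE because Quinn is a knight.
- Quinn (knight) says "At least one of us is a knight" - this is TRUE because Xander, Quinn, and Maya are knights.
- Sam (knave) says "Xander is a liar" - this is FALSE (a lie) because Xander is a knight.
- Henry (knave) says "Xander always lies" - this is FALSE (a lie) because Xander is a knight.
- Maya (knight) says "Henry is a knave" - this is TRUE because Henry is a knave.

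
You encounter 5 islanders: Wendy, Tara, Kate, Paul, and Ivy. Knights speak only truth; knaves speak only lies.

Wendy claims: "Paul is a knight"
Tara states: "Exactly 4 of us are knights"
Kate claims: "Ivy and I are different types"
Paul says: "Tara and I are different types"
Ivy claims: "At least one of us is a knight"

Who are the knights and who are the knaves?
Wendy is a knave.
Tara is a knave.
Kate is a knave.
Paul is a knave.
Ivy is a knave.

Verification:
- Wendy (knave) says "Paul is a knight" - this is FALSE (a lie) because Paul is a knave.
- Tara (knave) says "Exactly 4 of us are knights" - this is FALSE (a lie) because there are 0 knights.
- Kate (knave) says "Ivy and I are different types" - this is FALSE (a lie) because Kate is a knave and Ivy is a knave.
- Paul (knave) says "Tara and I are different types" - this is FALSE (a lie) because Paul is a knave and Tara is a knave.
- Ivy (knave) says "At least one of us is a knight" - this is FALSE (a lie) because no one is a knight.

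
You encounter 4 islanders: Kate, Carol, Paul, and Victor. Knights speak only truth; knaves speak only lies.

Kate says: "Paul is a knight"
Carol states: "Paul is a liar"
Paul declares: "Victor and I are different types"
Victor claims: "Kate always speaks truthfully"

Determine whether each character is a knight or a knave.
Kate is a knave.
Carol is a knight.
Paul is a knave.
Victor is a knave.

Verification:
- Kate (knave) says "Paul is a knight" - this is FALSE (a lie) because Paul is a knave.
- Carol (knight) says "Paul is a liar" - this is TRUE because Paul is a knave.
- Paul (knave) says "Victor and I are different types" - this is FALSE (a lie) because Paul is a knave and Victor is a knave.
- Victor (knave) says "Kate always speaks truthfully" - this is FALSE (a lie) because Kate is a knave.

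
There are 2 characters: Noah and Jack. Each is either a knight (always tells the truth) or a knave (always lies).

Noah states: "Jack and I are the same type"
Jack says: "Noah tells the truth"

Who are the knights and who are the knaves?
Noah is a knight.
Jack is a knight.

Verification:
- Noah (knight) says "Jack and I are the same type" - this is TRUE because Noah is a knight and Jack is a knight.
- Jack (knight) says "Noah tells the truth" - this is TRUE because Noah is a knight.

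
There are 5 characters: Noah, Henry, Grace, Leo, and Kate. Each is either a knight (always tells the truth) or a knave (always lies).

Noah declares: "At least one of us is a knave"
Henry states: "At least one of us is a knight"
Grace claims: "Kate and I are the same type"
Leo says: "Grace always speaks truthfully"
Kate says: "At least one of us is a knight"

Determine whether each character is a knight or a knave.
Noah is a knight.
Henry is a knight.
Grace is a knave.
Leo is a knave.
Kate is a knight.

Verification:
- Noah (knight) says "At least one of us is a knave" - this is TRUE because Grace and Leo are knaves.
- Henry (knight) says "At least one of us is a knight" - this is TRUE because Noah, Henry, and Kate are knights.
- Grace (knave) says "Kate and I are the same type" - this is FALSE (a lie) because Grace is a knave and Kate is a knight.
- Leo (knave) says "Grace always speaks truthfully" - this is FALSE (a lie) because Grace is a knave.
- Kate (knight) says "At least one of us is a knight" - this is TRUE because Noah, Henry, and Kate are knights.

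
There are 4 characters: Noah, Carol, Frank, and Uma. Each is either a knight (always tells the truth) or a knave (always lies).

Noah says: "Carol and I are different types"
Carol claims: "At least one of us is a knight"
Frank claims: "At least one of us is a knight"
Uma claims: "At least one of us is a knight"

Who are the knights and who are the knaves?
Noah is a knave.
Carol is a knave.
Frank is a knave.
Uma is a knave.

Verification:
- Noah (knave) says "Carol and I are different types" - this is FALSE (a lie) because Noah is a knave and Carol is a knave.
- Carol (knave) says "At least one of us is a knight" - this is FALSE (a lie) because no one is a knight.
- Frank (knave) says "At least one of us is a knight" - this is FALSE (a lie) because no one is a knight.
- Uma (knave) says "At least one of us is a knight" - this is FALSE (a lie) because no one is a knight.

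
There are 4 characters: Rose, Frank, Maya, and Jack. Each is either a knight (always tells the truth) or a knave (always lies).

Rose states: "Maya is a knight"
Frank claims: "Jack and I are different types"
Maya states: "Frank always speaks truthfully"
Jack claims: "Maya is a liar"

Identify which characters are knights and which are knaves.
Rose is a knight.
Frank is a knight.
Maya is a knight.
Jack is a knave.

Verification:
- Rose (knight) says "Maya is a knight" - this is TRUE because Maya is a knight.
- Frank (knight) says "Jack and I are different types" - this is TRUE because Frank is a knight and Jack is a knave.
- Maya (knight) says "Frank always speaks truthfully" - this is TRUE because Frank is a knight.
- Jack (knave) says "Maya is a liar" - this is FALSE (a lie) because Maya is a knight.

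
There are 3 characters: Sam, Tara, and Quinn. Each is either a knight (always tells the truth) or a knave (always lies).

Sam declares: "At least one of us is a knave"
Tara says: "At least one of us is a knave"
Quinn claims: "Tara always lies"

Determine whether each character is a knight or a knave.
Sam is a knight.
Tara is a knight.
Quinn is a knave.

Verification:
- Sam (knight) says "At least one of us is a knave" - this is TRUE because Quinn is a knave.
- Tara (knight) says "At least one of us is a knave" - this is TRUE because Quinn is a knave.
- Quinn (knave) says "Tara always lies" - this is FALSE (a lie) because Tara is a knight.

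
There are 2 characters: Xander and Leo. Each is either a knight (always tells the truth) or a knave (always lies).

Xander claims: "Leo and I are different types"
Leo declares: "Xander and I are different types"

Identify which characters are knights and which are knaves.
Xander is a knave.
Leo is a knave.

Verification:
- Xander (knave) says "Leo and I are different types" - this is FALSE (a lie) because Xander is a knave and Leo is a knave.
- Leo (knave) says "Xander and I are different types" - this is FALSE (a lie) because Leo is a knave and Xander is a knave.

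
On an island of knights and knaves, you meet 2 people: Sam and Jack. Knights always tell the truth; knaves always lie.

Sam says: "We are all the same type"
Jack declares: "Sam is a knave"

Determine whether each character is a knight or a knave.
Sam is a knave.
Jack is a knight.

Verification:
- Sam (knave) says "We are all the same type" - this is FALSE (a lie) because Jack is a knight and Sam is a knave.
- Jack (knight) says "Sam is a knave" - this is TRUE because Sam is a knave.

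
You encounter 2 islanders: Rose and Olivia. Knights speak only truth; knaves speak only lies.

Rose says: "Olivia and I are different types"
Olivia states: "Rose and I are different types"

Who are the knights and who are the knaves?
Rose is a knave.
Olivia is a knave.

Verification:
- Rose (knave) says "Olivia and I are different types" - this is FALSE (a lie) because Rose is a knave and Olivia is a knave.
- Olivia (knave) says "Rose and I are different types" - this is FALSE (a lie) because Olivia is a knave and Rose is a knave.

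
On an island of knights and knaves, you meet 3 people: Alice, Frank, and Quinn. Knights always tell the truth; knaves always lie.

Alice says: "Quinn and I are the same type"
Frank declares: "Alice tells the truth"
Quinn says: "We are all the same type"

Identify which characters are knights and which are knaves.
Alice is a knight.
Frank is a knight.
Quinn is a knight.

Verification:
- Alice (knight) says "Quinn and I are the same type" - this is TRUE because Alice is a knight and Quinn is a knight.
- Frank (knight) says "Alice tells the truth" - this is TRUE because Alice is a knight.
- Quinn (knight) says "We are all the same type" - this is TRUE because Alice, Frank, and Quinn are knights.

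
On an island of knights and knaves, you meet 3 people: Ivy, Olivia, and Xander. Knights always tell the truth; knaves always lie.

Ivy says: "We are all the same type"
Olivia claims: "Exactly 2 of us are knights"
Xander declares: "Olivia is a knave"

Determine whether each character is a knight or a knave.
Ivy is a knave.
Olivia is a knave.
Xander is a knight.

Verification:
- Ivy (knave) says "We are all the same type" - this is FALSE (a lie) because Xander is a knight and Ivy and Olivia are knaves.
- Olivia (knave) says "Exactly 2 of us are knights" - this is FALSE (a lie) because there are 1 knights.
- Xander (knight) says "Olivia is a knave" - this is TRUE because Olivia is a knave.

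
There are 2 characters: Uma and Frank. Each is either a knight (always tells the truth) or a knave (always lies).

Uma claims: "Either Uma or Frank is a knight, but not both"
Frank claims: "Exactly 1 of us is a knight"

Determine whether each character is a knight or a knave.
Uma is a knave.
Frank is a knave.

Verification:
- Uma (knave) says "Either Uma or Frank is a knight, but not both" - this is FALSE (a lie) because Uma is a knave and Frank is a knave.
- Frank (knave) says "Exactly 1 of us is a knight" - this is FALSE (a lie) because there are 0 knights.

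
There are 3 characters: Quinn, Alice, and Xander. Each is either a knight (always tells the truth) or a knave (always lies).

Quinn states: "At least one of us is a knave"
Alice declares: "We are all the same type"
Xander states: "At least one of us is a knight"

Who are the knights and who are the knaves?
Quinn is a knight.
Alice is a knave.
Xander is a knight.

Verification:
- Quinn (knight) says "At least one of us is a knave" - this is TRUE because Alice is a knave.
- Alice (knave) says "We are all the same type" - this is FALSE (a lie) because Quinn and Xander are knights and Alice is a knave.
- Xander (knight) says "At least one of us is a knight" - this is TRUE because Quinn and Xander are knights.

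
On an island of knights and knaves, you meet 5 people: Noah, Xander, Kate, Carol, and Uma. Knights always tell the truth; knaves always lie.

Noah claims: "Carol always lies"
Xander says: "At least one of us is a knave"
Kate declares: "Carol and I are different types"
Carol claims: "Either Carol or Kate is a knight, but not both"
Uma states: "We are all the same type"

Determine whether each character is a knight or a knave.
Noah is a knight.
Xander is a knight.
Kate is a knave.
Carol is a knave.
Uma is a knave.

Verification:
- Noah (knight) says "Carol always lies" - this is TRUE because Carol is a knave.
- Xander (knight) says "At least one of us is a knave" - this is TRUE because Kate, Carol, and Uma are knaves.
- Kate (knave) says "Carol and I are different types" - this is FALSE (a lie) because Kate is a knave and Carol is a knave.
- Carol (knave) says "Either Carol or Kate is a knight, but not both" - this is FALSE (a lie) because Carol is a knave and Kate is a knave.
- Uma (knave) says "We are all the same type" - this is FALSE (a lie) because Noah and Xander are knights and Kate, Carol, and Uma are knaves.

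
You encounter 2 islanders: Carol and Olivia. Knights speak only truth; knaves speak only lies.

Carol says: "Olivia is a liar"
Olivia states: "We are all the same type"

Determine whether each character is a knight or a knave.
Carol is a knight.
Olivia is a knave.

Verification:
- Carol (knight) says "Olivia is a liar" - this is TRUE because Olivia is a knave.
- Olivia (knave) says "We are all the same type" - this is FALSE (a lie) because Carol is a knight and Olivia is a knave.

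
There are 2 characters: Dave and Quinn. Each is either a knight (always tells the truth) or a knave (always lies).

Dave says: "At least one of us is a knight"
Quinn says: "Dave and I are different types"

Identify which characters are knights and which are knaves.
Dave is a knave.
Quinn is a knave.

Verification:
- Dave (knave) says "At least one of us is a knight" - this is FALSE (a lie) because no one is a knight.
- Quinn (knave) says "Dave and I are different types" - this is FALSE (a lie) because Quinn is a knave and Dave is a knave.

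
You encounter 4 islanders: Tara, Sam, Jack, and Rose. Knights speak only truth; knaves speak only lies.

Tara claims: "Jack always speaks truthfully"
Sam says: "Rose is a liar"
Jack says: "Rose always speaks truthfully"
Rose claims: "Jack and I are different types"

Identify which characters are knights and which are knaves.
Tara is a knave.
Sam is a knight.
Jack is a knave.
Rose is a knave.

Verification:
- Tara (knave) says "Jack always speaks truthfully" - this is FALSE (a lie) because Jack is a knave.
- Sam (knight) says "Rose is a liar" - this is TRUE because Rose is a knave.
- Jack (knave) says "Rose always speaks truthfully" - this is FALSE (a lie) because Rose is a knave.
- Rose (knave) says "Jack and I are different types" - this is FALSE (a lie) because Rose is a knave and Jack is a knave.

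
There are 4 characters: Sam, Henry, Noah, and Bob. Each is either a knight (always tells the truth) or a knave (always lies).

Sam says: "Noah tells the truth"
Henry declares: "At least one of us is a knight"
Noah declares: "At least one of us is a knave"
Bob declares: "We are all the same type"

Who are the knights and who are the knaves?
Sam is a knight.
Henry is a knight.
Noah is a knight.
Bob is a knave.

Verification:
- Sam (knight) says "Noah tells the truth" - this is TRUE because Noah is a knight.
- Henry (knight) says "At least one of us is a knight" - this is TRUE because Sam, Henry, and Noah are knights.
- Noah (knight) says "At least one of us is a knave" - this is TRUE because Bob is a knave.
- Bob (knave) says "We are all the same type" - this is FALSE (a lie) because Sam, Henry, and Noah are knights and Bob is a knave.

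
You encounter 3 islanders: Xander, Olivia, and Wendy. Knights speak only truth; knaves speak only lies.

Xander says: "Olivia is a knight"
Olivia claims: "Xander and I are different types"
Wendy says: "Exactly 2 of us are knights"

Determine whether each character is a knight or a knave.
Xander is a knave.
Olivia is a knave.
Wendy is a knave.

Verification:
- Xander (knave) says "Olivia is a knight" - this is FALSE (a lie) because Olivia is a knave.
- Olivia (knave) says "Xander and I are different types" - this is FALSE (a lie) because Olivia is a knave and Xander is a knave.
- Wendy (knave) says "Exactly 2 of us are knights" - this is FALSE (a lie) because there are 0 knights.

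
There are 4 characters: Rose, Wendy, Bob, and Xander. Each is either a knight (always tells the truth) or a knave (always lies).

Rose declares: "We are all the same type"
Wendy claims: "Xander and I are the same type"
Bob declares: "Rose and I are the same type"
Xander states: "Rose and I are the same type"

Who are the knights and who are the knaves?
Rose is a knight.
Wendy is a knight.
Bob is a knight.
Xander is a knight.

Verification:
- Rose (knight) says "We are all the same type" - this is TRUE because Rose, Wendy, Bob, and Xander are knights.
- Wendy (knight) says "Xander and I are the same type" - this is TRUE because Wendy is a knight and Xander is a knight.
- Bob (knight) says "Rose and I are the same type" - this is TRUE because Bob is a knight and Rose is a knight.
- Xander (knight) says "Rose and I are the same type" - this is TRUE because Xander is a knight and Rose is a knight.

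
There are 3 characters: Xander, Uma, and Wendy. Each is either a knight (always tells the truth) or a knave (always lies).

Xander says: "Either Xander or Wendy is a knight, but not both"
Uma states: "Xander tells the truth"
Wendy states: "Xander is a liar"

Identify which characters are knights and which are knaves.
Xander is a knight.
Uma is a knight.
Wendy is a knave.

Verification:
- Xander (knight) says "Either Xander or Wendy is a knight, but not both" - this is TRUE because Xander is a knight and Wendy is a knave.
- Uma (knight) says "Xander tells the truth" - this is TRUE because Xander is a knight.
- Wendy (knave) says "Xander is a liar" - this is FALSE (a lie) because Xander is a knight.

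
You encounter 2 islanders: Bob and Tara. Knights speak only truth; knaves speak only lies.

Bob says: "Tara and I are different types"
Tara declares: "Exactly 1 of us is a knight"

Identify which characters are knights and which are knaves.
Bob is a knave.
Tara is a knave.

Verification:
- Bob (knave) says "Tara and I are different types" - this is FALSE (a lie) because Bob is a knave and Tara is a knave.
- Tara (knave) says "Exactly 1 of us is a knight" - this is FALSE (a lie) because there are 0 knights.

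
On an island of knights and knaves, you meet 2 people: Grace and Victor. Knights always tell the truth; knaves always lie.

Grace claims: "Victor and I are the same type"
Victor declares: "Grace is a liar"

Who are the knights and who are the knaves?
Grace is a knave.
Victor is a knight.

Verification:
- Grace (knave) says "Victor and I are the same type" - this is FALSE (a lie) because Grace is a knave and Victor is a knight.
- Victor (knight) says "Grace is a liar" - this is TRUE because Grace is a knave.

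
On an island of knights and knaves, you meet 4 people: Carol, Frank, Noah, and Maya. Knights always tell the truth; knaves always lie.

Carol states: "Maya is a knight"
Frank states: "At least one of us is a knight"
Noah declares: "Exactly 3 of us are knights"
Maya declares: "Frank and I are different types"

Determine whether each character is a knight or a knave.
Carol is a knave.
Frank is a knave.
Noah is a knave.
Maya is a knave.

Verification:
- Carol (knave) says "Maya is a knight" - this is FALSE (a lie) because Maya is a knave.
- Frank (knave) says "At least one of us is a knight" - this is FALSE (a lie) because no one is a knight.
- Noah (knave) says "Exactly 3 of us are knights" - this is FALSE (a lie) because there are 0 knights.
- Maya (knave) says "Frank and I are different types" - this is FALSE (a lie) because Maya is a knave and Frank is a knave.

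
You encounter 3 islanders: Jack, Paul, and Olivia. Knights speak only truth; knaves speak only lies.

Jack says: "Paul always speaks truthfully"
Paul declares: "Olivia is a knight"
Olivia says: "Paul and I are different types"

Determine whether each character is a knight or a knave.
Jack is a knave.
Paul is a knave.
Olivia is a knave.

Verification:
- Jack (knave) says "Paul always speaks truthfully" - this is FALSE (a lie) because Paul is a knave.
- Paul (knave) says "Olivia is a knight" - this is FALSE (a lie) because Olivia is a knave.
- Olivia (knave) says "Paul and I are different types" - this is FALSE (a lie) because Olivia is a knave and Paul is a knave.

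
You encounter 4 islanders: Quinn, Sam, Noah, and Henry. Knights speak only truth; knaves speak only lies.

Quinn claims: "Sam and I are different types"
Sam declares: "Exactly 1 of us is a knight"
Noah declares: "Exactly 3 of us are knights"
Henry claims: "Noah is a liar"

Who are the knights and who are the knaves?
Quinn is a knight.
Sam is a knave.
Noah is a knave.
Henry is a knight.

Verification:
- Quinn (knight) says "Sam and I are different types" - this is TRUE because Quinn is a knight and Sam is a knave.
- Sam (knave) says "Exactly 1 of us is a knight" - this is FALSE (a lie) because there are 2 knights.
- Noah (knave) says "Exactly 3 of us are knights" - this is FALSE (a lie) because there are 2 knights.
- Henry (knight) says "Noah is a liar" - this is TRUE because Noah is a knave.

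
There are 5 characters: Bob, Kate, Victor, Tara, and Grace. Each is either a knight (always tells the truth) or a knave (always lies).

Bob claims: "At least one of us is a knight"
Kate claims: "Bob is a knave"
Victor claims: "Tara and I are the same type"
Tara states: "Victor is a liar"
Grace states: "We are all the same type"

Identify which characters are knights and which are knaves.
Bob is a knight.
Kate is a knave.
Victor is a knave.
Tara is a knight.
Grace is a knave.

Verification:
- Bob (knight) says "At least one of us is a knight" - this is TRUE because Bob and Tara are knights.
- Kate (knave) says "Bob is a knave" - this is FALSE (a lie) because Bob is a knight.
- Victor (knave) says "Tara and I are the same type" - this is FALSE (a lie) because Victor is a knave and Tara is a knight.
- Tara (knight) says "Victor is a liar" - this is TRUE because Victor is a knave.
- Grace (knave) says "We are all the same type" - this is FALSE (a lie) because Bob and Tara are knights and Kate, Victor, and Grace are knaves.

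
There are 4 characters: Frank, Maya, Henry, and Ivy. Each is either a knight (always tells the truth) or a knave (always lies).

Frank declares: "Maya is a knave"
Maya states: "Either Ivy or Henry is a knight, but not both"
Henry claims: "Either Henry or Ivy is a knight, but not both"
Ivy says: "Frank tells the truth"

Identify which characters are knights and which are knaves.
Frank is a knave.
Maya is a knight.
Henry is a knight.
Ivy is a knave.

Verification:
- Frank (knave) says "Maya is a knave" - this is FALSE (a lie) because Maya is a knight.
- Maya (knight) says "Either Ivy or Henry is a knight, but not both" - this is TRUE because Ivy is a knave and Henry is a knight.
- Henry (knight) says "Either Henry or Ivy is a knight, but not both" - this is TRUE because Henry is a knight and Ivy is a knave.
- Ivy (knave) says "Frank tells the truth" - this is FALSE (a lie) because Frank is a knave.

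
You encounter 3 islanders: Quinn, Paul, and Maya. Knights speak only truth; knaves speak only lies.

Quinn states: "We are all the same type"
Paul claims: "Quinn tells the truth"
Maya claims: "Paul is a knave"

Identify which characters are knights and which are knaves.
Quinn is a knave.
Paul is a knave.
Maya is a knight.

Verification:
- Quinn (knave) says "We are all the same type" - this is FALSE (a lie) because Maya is a knight and Quinn and Paul are knaves.
- Paul (knave) says "Quinn tells the truth" - this is FALSE (a lie) because Quinn is a knave.
- Maya (knight) says "Paul is a knave" - this is TRUE because Paul is a knave.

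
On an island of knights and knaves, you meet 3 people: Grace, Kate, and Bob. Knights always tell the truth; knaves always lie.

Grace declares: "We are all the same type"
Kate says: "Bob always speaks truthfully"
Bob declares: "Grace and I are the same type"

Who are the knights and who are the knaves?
Grace is a knight.
Kate is a knight.
Bob is a knight.

Verification:
- Grace (knight) says "We are all the same type" - this is TRUE because Grace, Kate, and Bob are knights.
- Kate (knight) says "Bob always speaks truthfully" - this is TRUE because Bob is a knight.
- Bob (knight) says "Grace and I are the same type" - this is TRUE because Bob is a knight and Grace is a knight.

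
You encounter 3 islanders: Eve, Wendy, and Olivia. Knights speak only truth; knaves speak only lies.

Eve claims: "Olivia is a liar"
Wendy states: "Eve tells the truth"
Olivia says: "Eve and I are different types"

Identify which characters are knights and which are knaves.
Eve is a knave.
Wendy is a knave.
Olivia is a knight.

Verification:
- Eve (knave) says "Olivia is a liar" - this is FALSE (a lie) because Olivia is a knight.
- Wendy (knave) says "Eve tells the truth" - this is FALSE (a lie) because Eve is a knave.
- Olivia (knight) says "Eve and I are different types" - this is TRUE because Olivia is a knight and Eve is a knave.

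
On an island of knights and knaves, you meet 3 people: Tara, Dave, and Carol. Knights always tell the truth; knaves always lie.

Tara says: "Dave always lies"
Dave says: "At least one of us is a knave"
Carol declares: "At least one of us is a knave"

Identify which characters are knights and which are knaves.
Tara is a knave.
Dave is a knight.
Carol is a knight.

Verification:
- Tara (knave) says "Dave always lies" - this is FALSE (a lie) because Dave is a knight.
- Dave (knight) says "At least one of us is a knave" - this is TRUE because Tara is a knave.
- Carol (knight) says "At least one of us is a knave" - this is TRUE because Tara is a knave.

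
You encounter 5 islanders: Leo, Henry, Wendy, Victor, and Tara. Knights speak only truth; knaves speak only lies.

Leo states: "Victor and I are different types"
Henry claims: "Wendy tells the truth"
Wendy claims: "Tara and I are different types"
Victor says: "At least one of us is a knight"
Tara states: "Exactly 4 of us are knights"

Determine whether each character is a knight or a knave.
Leo is a knave.
Henry is a knave.
Wendy is a knave.
Victor is a knave.
Tara is a knave.

Verification:
- Leo (knave) says "Victor and I are different types" - this is FALSE (a lie) because Leo is a knave and Victor is a knave.
- Henry (knave) says "Wendy tells the truth" - this is FALSE (a lie) because Wendy is a knave.
- Wendy (knave) says "Tara and I are different types" - this is FALSE (a lie) because Wendy is a knave and Tara is a knave.
- Victor (knave) says "At least one of us is a knight" - this is FALSE (a lie) because no one is a knight.
- Tara (knave) says "Exactly 4 of us are knights" - this is FALSE (a lie) because there are 0 knights.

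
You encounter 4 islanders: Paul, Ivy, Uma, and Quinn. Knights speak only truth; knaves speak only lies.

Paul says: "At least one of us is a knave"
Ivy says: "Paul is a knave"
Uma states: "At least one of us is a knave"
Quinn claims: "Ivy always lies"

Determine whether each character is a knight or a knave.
Paul is a knight.
Ivy is a knave.
Uma is a knight.
Quinn is a knight.

Verification:
- Paul (knight) says "At least one of us is a knave" - this is TRUE because Ivy is a knave.
- Ivy (knave) says "Paul is a knave" - this is FALSE (a lie) because Paul is a knight.
- Uma (knight) says "At least one of us is a knave" - this is TRUE because Ivy is a knave.
- Quinn (knight) says "Ivy always lies" - this is TRUE because Ivy is a knave.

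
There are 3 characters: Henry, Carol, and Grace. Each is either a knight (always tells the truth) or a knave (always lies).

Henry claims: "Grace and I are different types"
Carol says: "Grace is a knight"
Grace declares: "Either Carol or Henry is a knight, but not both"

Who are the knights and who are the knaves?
Henry is a knave.
Carol is a knave.
Grace is a knave.

Verification:
- Henry (knave) says "Grace and I are different types" - this is FALSE (a lie) because Henry is a knave and Grace is a knave.
- Carol (knave) says "Grace is a knight" - this is FALSE (a lie) because Grace is a knave.
- Grace (knave) says "Either Carol or Henry is a knight, but not both" - this is FALSE (a lie) because Carol is a knave and Henry is a knave.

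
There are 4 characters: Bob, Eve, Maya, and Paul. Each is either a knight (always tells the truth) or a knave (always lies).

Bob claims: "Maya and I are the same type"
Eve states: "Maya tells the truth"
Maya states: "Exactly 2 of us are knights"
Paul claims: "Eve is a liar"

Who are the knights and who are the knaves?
Bob is a knave.
Eve is a knight.
Maya is a knight.
Paul is a knave.

Verification:
- Bob (knave) says "Maya and I are the same type" - this is FALSE (a lie) because Bob is a knave and Maya is a knight.
- Eve (knight) says "Maya tells the truth" - this is TRUE because Maya is a knight.
- Maya (knight) says "Exactly 2 of us are knights" - this is TRUE because there are 2 knights.
- Paul (knave) says "Eve is a liar" - this is FALSE (a lie) because Eve is a knight.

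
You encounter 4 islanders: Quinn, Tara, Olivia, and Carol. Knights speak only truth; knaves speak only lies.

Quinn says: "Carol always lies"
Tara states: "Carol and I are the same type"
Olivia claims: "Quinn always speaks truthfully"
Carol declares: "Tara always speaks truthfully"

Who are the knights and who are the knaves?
Quinn is a knave.
Tara is a knight.
Olivia is a knave.
Carol is a knight.

Verification:
- Quinn (knave) says "Carol always lies" - this is FALSE (a lie) because Carol is a knight.
- Tara (knight) says "Carol and I are the same type" - this is TRUE because Tara is a knight and Carol is a knight.
- Olivia (knave) says "Quinn always speaks truthfully" - this is FALSE (a lie) because Quinn is a knave.
- Carol (knight) says "Tara always speaks truthfully" - this is TRUE because Tara is a knight.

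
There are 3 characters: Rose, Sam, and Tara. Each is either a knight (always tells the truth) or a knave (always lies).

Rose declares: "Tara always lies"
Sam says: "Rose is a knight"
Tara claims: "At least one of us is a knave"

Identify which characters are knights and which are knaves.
Rose is a knave.
Sam is a knave.
Tara is a knight.

Verification:
- Rose (knave) says "Tara always lies" - this is FALSE (a lie) because Tara is a knight.
- Sam (knave) says "Rose is a knight" - this is FALSE (a lie) because Rose is a knave.
- Tara (knight) says "At least one of us is a knave" - this is TRUE because Rose and Sam are knaves.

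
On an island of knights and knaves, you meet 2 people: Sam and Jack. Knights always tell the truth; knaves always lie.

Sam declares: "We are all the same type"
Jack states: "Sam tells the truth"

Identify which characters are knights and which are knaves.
Sam is a knight.
Jack is a knight.

Verification:
- Sam (knight) says "We are all the same type" - this is TRUE because Sam and Jack are knights.
- Jack (knight) says "Sam tells the truth" - this is TRUE because Sam is a knight.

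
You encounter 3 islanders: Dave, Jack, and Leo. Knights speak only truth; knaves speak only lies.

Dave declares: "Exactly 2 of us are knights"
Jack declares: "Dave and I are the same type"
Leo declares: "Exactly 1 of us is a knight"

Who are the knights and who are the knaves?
Dave is a knight.
Jack is a knight.
Leo is a knave.

Verification:
- Dave (knight) says "Exactly 2 of us are knights" - this is TRUE because there are 2 knights.
- Jack (knight) says "Dave and I are the same type" - this is TRUE because Jack is a knight and Dave is a knight.
- Leo (knave) says "Exactly 1 of us is a knight" - this is FALSE (a lie) because there are 2 knights.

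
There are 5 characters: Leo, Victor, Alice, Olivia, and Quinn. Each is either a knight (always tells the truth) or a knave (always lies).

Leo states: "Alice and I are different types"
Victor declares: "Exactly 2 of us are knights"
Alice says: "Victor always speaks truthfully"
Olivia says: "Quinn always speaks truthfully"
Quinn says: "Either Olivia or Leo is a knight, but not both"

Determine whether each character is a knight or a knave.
Leo is a knave.
Victor is a knave.
Alice is a knave.
Olivia is a knave.
Quinn is a knave.

Verification:
- Leo (knave) says "Alice and I are different types" - this is FALSE (a lie) because Leo is a knave and Alice is a knave.
- Victor (knave) says "Exactly 2 of us are knights" - this is FALSE (a lie) because there are 0 knights.
- Alice (knave) says "Victor always speaks truthfully" - this is FALSE (a lie) because Victor is a knave.
- Olivia (knave) says "Quinn always speaks truthfully" - this is FALSE (a lie) because Quinn is a knave.
- Quinn (knave) says "Either Olivia or Leo is a knight, but not both" - this is FALSE (a lie) because Olivia is a knave and Leo is a knave.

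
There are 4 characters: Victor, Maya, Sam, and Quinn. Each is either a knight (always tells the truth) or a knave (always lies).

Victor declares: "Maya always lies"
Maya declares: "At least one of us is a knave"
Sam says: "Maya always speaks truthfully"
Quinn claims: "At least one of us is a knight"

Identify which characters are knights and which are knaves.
Victor is a knave.
Maya is a knight.
Sam is a knight.
Quinn is a knight.

Verification:
- Victor (knave) says "Maya always lies" - this is FALSE (a lie) because Maya is a knight.
- Maya (knight) says "At least one of us is a knave" - this is TRUE because Victor is a knave.
- Sam (knight) says "Maya always speaks truthfully" - this is TRUE because Maya is a knight.
- Quinn (knight) says "At least one of us is a knight" - this is TRUE because Maya, Sam, and Quinn are knights.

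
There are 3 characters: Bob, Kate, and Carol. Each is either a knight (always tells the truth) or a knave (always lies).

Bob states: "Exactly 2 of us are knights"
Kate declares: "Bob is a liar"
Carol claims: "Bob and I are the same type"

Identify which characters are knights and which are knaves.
Bob is a knight.
Kate is a knave.
Carol is a knight.

Verification:
- Bob (knight) says "Exactly 2 of us are knights" - this is TRUE because there are 2 knights.
- Kate (knave) says "Bob is a liar" - this is FALSE (a lie) because Bob is a knight.
- Carol (knight) says "Bob and I are the same type" - this is TRUE because Carol is a knight and Bob is a knight.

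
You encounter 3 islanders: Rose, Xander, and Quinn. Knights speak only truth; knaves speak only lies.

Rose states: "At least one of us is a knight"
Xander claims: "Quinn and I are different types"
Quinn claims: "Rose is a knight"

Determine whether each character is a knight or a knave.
Rose is a knave.
Xander is a knave.
Quinn is a knave.

Verification:
- Rose (knave) says "At least one of us is a knight" - this is FALSE (a lie) because no one is a knight.
- Xander (knave) says "Quinn and I are different types" - this is FALSE (a lie) because Xander is a knave and Quinn is a knave.
- Quinn (knave) says "Rose is a knight" - this is FALSE (a lie) because Rose is a knave.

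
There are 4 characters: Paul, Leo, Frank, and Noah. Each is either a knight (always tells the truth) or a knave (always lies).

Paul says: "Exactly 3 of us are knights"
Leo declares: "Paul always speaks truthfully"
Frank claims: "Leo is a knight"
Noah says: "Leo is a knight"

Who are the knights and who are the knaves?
Paul is a knave.
Leo is a knave.
Frank is a knave.
Noah is a knave.

Verification:
- Paul (knave) says "Exactly 3 of us are knights" - this is FALSE (a lie) because there are 0 knights.
- Leo (knave) says "Paul always speaks truthfully" - this is FALSE (a lie) because Paul is a knave.
- Frank (knave) says "Leo is a knight" - this is FALSE (a lie) because Leo is a knave.
- Noah (knave) says "Leo is a knight" - this is FALSE (a lie) because Leo is a knave.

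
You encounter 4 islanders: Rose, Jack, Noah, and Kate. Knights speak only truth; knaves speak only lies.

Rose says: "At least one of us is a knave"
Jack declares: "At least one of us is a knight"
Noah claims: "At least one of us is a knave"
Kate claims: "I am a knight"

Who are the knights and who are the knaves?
Rose is a knight.
Jack is a knight.
Noah is a knight.
Kate is a knave.

Verification:
- Rose (knight) says "At least one of us is a knave" - this is TRUE because Kate is a knave.
- Jack (knight) says "At least one of us is a knight" - this is TRUE because Rose, Jack, and Noah are knights.
- Noah (knight) says "At least one of us is a knave" - this is TRUE because Kate is a knave.
- Kate (knave) says "I am a knight" - this is FALSE (a lie) because Kate is a knave.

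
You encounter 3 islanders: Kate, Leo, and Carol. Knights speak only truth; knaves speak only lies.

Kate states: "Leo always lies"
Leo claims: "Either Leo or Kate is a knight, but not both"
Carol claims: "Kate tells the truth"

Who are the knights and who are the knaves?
Kate is a knave.
Leo is a knight.
Carol is a knave.

Verification:
- Kate (knave) says "Leo always lies" - this is FALSE (a lie) because Leo is a knight.
- Leo (knight) says "Either Leo or Kate is a knight, but not both" - this is TRUE because Leo is a knight and Kate is a knave.
- Carol (knave) says "Kate tells the truth" - this is FALSE (a lie) because Kate is a knave.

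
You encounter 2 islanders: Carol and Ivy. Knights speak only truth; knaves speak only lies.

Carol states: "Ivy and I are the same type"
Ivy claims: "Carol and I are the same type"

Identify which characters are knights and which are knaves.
Carol is a knight.
Ivy is a knight.

Verification:
- Carol (knight) says "Ivy and I are the same type" - this is TRUE because Carol is a knight and Ivy is a knight.
- Ivy (knight) says "Carol and I are the same type" - this is TRUE because Ivy is a knight and Carol is a knight.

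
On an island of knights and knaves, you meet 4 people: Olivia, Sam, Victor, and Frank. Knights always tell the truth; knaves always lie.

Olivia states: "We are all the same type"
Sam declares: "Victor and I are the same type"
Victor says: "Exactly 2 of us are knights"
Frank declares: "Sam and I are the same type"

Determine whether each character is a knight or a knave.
Olivia is a knave.
Sam is a knight.
Victor is a knight.
Frank is a knave.

Verification:
- Olivia (knave) says "We are all the same type" - this is FALSE (a lie) because Sam and Victor are knights and Olivia and Frank are knaves.
- Sam (knight) says "Victor and I are the same type" - this is TRUE because Sam is a knight and Victor is a knight.
- Victor (knight) says "Exactly 2 of us are knights" - this is TRUE because there are 2 knights.
- Frank (knave) says "Sam and I are the same type" - this is FALSE (a lie) because Frank is a knave and Sam is a knight.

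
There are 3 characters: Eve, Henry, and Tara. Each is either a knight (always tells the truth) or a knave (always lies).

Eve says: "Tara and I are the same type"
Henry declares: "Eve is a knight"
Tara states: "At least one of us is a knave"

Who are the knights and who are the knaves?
Eve is a knave.
Henry is a knave.
Tara is a knight.

Verification:
- Eve (knave) says "Tara and I are the same type" - this is FALSE (a lie) because Eve is a knave and Tara is a knight.
- Henry (knave) says "Eve is a knight" - this is FALSE (a lie) because Eve is a knave.
- Tara (knight) says "At least one of us is a knave" - this is TRUE because Eve and Henry are knaves.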